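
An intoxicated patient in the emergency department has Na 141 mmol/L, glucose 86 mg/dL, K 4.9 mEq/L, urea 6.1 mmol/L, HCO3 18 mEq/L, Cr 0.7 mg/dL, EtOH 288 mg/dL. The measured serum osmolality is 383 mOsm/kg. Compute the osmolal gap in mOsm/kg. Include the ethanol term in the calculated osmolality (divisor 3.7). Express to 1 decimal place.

Calculated osmolality = 2·Na + glucose/18 + urea + ethanol/3.7
= 2·141 + 86/18 + 6.1 + 288/3.7
= 282 + 4.78 + 6.10 + 77.84
= 370.72 mOsm/kg ≈ 370.7 mOsm/kg
Osmolar gap = measured − calculated = 383 − 370.7 = 12.3 mOsm/kg

12.3 mOsm/kg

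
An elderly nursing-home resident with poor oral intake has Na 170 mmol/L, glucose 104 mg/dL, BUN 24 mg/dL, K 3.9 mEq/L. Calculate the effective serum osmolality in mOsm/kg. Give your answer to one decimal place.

Effective osmolality excludes urea (freely permeant across cell membranes):
2·Na + glucose/18
= 2·170 + 104/18
= 340 + 5.78
= 345.78 mOsm/kg

345.8 mOsm/kg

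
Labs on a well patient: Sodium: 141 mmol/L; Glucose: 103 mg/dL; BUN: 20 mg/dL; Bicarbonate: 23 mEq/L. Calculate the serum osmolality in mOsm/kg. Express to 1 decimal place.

294.9 mOsm/kg

Calculated osmolality = 2·Na + glucose/18 + BUN/2.8
= 2·141 + 103/18 + 20/2.8
= 282 + 5.72 + 7.14
= 294.86 mOsm/kg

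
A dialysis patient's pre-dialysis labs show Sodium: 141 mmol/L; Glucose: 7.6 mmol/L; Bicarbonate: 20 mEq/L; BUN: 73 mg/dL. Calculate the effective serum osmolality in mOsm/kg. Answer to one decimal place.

289.6 mOsm/kg

Effective osmolality excludes urea (freely permeant across cell membranes):
2·Na + glucose
= 2·141 + 7.6
= 282 + 7.6
= 289.6 mOsm/kg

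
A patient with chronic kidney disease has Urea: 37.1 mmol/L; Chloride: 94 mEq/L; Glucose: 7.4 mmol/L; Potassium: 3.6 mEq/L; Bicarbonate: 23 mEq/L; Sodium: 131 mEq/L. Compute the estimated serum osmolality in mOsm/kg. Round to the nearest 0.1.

306.5 mOsm/kg

Calculated osmolality = 2·Na + glucose + urea
= 2·131 + 7.4 + 37.1
= 262 + 7.40 + 37.10
= 306.5 mOsm/kg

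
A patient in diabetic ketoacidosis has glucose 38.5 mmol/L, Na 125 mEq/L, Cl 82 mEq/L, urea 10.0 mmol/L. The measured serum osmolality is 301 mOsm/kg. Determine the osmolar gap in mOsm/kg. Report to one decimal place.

2.5 mOsm/kg

Calculated osmolality = 2·Na + glucose + urea
= 2·125 + 38.5 + 10
= 250 + 38.50 + 10
= 298.5 mOsm/kg ≈ 298.5 mOsm/kg
Osmolar gap = measured − calculated = 301 − 298.5 = 2.5 mOsm/kg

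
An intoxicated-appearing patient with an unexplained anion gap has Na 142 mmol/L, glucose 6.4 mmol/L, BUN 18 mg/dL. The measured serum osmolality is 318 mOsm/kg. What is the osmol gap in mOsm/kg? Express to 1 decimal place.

Calculated osmolality = 2·Na + glucose + BUN/2.8
= 2·142 + 6.4 + 18/2.8
= 284 + 6.40 + 6.43
= 296.83 mOsm/kg ≈ 296.8 mOsm/kg
Osmolar gap = measured − calculated = 318 − 296.8 = 21.2 mOsm/kg

21.2 mOsm/kg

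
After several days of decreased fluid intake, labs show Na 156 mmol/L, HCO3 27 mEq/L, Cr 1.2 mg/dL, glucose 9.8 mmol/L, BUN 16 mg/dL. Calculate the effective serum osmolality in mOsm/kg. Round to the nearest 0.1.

321.8 mOsm/kg

Effective osmolality excludes urea (freely permeant across cell membranes):
2·Na + glucose
= 2·156 + 9.8
= 312 + 9.8
= 321.8 mOsm/kg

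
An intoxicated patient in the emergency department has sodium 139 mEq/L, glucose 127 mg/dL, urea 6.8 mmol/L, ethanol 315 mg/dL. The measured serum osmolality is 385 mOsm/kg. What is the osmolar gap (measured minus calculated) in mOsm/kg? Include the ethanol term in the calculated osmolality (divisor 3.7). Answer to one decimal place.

8.0 mOsm/kg

Calculated osmolality = 2·Na + glucose/18 + urea + ethanol/3.7
= 2·139 + 127/18 + 6.8 + 315/3.7
= 278 + 7.06 + 6.80 + 85.14
= 377 mOsm/kg ≈ 377.0 mOsm/kg
Osmolar gap = measured − calculated = 385 − 377.0 = 8.0 mOsm/kg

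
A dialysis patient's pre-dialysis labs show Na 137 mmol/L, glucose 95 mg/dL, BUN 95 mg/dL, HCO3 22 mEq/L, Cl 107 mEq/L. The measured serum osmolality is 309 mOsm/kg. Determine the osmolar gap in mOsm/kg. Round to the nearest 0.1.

-4.2 mOsm/kg

Calculated osmolality = 2·Na + glucose/18 + BUN/2.8
= 2·137 + 95/18 + 95/2.8
= 274 + 5.28 + 33.93
= 313.21 mOsm/kg ≈ 313.2 mOsm/kg
Osmolar gap = measured − calculated = 309 − 313.2 = -4.2 mOsm/kg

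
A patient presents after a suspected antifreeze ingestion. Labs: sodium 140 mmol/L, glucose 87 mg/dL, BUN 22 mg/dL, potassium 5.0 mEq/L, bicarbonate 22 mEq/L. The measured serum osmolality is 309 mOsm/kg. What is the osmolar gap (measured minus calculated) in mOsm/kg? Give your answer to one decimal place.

Calculated osmolality = 2·Na + glucose/18 + BUN/2.8
= 2·140 + 87/18 + 22/2.8
= 280 + 4.83 + 7.86
= 292.69 mOsm/kg ≈ 292.7 mOsm/kg
Osmolar gap = measured − calculated = 309 − 292.7 = 16.3 mOsm/kg

16.3 mOsm/kg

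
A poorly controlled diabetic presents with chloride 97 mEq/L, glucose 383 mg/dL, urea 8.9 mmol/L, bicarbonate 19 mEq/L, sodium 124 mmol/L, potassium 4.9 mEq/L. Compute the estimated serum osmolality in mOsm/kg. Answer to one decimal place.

Calculated osmolality = 2·Na + glucose/18 + urea
= 2·124 + 383/18 + 8.9
= 248 + 21.28 + 8.90
= 278.18 mOsm/kg

278.2 mOsm/kg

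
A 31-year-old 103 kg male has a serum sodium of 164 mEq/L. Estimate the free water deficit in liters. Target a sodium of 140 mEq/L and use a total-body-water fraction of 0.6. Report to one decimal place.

10.6 L

TBW = 0.6 · 103 = 61.8 L
Free water deficit = TBW · (Na/140 − 1)
= 61.8 · (164/140 − 1)
= 61.8 · 0.1714
= 10.59 L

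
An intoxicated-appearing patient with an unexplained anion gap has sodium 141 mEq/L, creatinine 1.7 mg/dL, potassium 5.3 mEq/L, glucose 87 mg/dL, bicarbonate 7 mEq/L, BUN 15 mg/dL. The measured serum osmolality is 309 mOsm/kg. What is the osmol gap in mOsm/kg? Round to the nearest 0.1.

16.8 mOsm/kg

Calculated osmolality = 2·Na + glucose/18 + BUN/2.8
= 2·141 + 87/18 + 15/2.8
= 282 + 4.83 + 5.36
= 292.19 mOsm/kg ≈ 292.2 mOsm/kg
Osmolar gap = measured − calculated = 309 − 292.2 = 16.8 mOsm/kg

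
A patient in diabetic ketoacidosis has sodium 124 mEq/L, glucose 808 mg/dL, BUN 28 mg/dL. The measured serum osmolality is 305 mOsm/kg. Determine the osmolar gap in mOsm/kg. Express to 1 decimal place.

2.1 mOsm/kg

Calculated osmolality = 2·Na + glucose/18 + BUN/2.8
= 2·124 + 808/18 + 28/2.8
= 248 + 44.89 + 10
= 302.89 mOsm/kg ≈ 302.9 mOsm/kg
Osmolar gap = measured − calculated = 305 − 302.9 = 2.1 mOsm/kg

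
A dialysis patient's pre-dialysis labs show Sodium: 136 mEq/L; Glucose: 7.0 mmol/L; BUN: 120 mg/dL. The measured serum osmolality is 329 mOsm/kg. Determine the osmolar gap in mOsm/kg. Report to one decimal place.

7.1 mOsm/kg

Calculated osmolality = 2·Na + glucose + BUN/2.8
= 2·136 + 7 + 120/2.8
= 272 + 7 + 42.86
= 321.86 mOsm/kg ≈ 321.9 mOsm/kg
Osmolar gap = measured − calculated = 329 − 321.9 = 7.1 mOsm/kg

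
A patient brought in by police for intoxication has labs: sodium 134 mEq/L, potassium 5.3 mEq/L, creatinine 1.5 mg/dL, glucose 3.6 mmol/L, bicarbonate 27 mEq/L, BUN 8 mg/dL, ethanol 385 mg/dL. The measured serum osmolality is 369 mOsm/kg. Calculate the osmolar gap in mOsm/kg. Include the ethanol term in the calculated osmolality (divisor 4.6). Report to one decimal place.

10.8 mOsm/kg

Calculated osmolality = 2·Na + glucose + BUN/2.8 + ethanol/4.6
= 2·134 + 3.6 + 8/2.8 + 385/4.6
= 268 + 3.60 + 2.86 + 83.70
= 358.16 mOsm/kg ≈ 358.2 mOsm/kg
Osmolar gap = measured − calculated = 369 − 358.2 = 10.8 mOsm/kg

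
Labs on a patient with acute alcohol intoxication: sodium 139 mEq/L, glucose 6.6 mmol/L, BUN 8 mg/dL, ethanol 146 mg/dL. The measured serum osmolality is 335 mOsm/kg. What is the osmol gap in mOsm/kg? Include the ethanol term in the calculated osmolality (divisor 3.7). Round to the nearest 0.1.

8.1 mOsm/kg

Calculated osmolality = 2·Na + glucose + BUN/2.8 + ethanol/3.7
= 2·139 + 6.6 + 8/2.8 + 146/3.7
= 278 + 6.60 + 2.86 + 39.46
= 326.92 mOsm/kg ≈ 326.9 mOsm/kg
Osmolar gap = measured − calculated = 335 − 326.9 = 8.1 mOsm/kg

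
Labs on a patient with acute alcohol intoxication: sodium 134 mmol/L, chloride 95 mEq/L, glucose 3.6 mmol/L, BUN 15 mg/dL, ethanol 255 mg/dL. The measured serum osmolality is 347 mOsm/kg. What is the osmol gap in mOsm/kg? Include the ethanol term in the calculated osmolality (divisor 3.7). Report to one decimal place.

Calculated osmolality = 2·Na + glucose + BUN/2.8 + ethanol/3.7
= 2·134 + 3.6 + 15/2.8 + 255/3.7
= 268 + 3.60 + 5.36 + 68.92
= 345.88 mOsm/kg ≈ 345.9 mOsm/kg
Osmolar gap = measured − calculated = 347 − 345.9 = 1.1 mOsm/kg

1.1 mOsm/kg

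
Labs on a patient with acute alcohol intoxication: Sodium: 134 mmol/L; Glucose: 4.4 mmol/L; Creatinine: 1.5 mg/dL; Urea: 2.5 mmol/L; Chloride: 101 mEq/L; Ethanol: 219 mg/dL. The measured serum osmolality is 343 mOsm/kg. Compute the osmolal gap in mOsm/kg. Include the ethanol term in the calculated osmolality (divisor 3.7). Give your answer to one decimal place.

8.9 mOsm/kg

Calculated osmolality = 2·Na + glucose + urea + ethanol/3.7
= 2·134 + 4.4 + 2.5 + 219/3.7
= 268 + 4.40 + 2.50 + 59.19
= 334.09 mOsm/kg ≈ 334.1 mOsm/kg
Osmolar gap = measured − calculated = 343 − 334.1 = 8.9 mOsm/kg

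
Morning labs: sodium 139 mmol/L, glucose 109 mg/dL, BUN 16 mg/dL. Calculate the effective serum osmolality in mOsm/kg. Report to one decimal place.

284.1 mOsm/kg

Effective osmolality excludes urea (freely permeant across cell membranes):
2·Na + glucose/18
= 2·139 + 109/18
= 278 + 6.06
= 284.06 mOsm/kg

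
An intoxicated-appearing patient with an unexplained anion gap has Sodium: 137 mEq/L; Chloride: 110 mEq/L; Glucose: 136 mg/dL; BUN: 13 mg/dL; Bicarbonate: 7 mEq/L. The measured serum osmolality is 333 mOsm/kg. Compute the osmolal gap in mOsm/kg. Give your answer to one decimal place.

Calculated osmolality = 2·Na + glucose/18 + BUN/2.8
= 2·137 + 136/18 + 13/2.8
= 274 + 7.56 + 4.64
= 286.2 mOsm/kg ≈ 286.2 mOsm/kg
Osmolar gap = measured − calculated = 333 − 286.2 = 46.8 mOsm/kg

46.8 mOsm/kg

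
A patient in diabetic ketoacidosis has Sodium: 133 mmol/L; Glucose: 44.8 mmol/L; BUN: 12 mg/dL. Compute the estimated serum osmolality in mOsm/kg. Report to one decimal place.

315.1 mOsm/kg

Calculated osmolality = 2·Na + glucose + BUN/2.8
= 2·133 + 44.8 + 12/2.8
= 266 + 44.80 + 4.29
= 315.09 mOsm/kg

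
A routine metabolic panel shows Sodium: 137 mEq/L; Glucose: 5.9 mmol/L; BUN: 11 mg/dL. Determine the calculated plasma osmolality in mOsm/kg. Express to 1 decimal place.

283.8 mOsm/kg

Calculated osmolality = 2·Na + glucose + BUN/2.8
= 2·137 + 5.9 + 11/2.8
= 274 + 5.90 + 3.93
= 283.83 mOsm/kg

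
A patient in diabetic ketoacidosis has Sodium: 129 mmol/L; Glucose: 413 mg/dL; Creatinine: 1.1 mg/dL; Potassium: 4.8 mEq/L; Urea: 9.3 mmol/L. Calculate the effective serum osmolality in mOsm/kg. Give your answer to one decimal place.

Effective osmolality excludes urea (freely permeant across cell membranes):
2·Na + glucose/18
= 2·129 + 413/18
= 258 + 22.94
= 280.94 mOsm/kg

280.9 mOsm/kg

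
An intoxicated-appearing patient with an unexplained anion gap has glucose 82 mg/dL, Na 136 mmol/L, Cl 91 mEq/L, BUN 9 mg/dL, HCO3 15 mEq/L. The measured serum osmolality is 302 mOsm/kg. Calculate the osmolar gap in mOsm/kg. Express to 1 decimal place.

Calculated osmolality = 2·Na + glucose/18 + BUN/2.8
= 2·136 + 82/18 + 9/2.8
= 272 + 4.56 + 3.21
= 279.77 mOsm/kg ≈ 279.8 mOsm/kg
Osmolar gap = measured − calculated = 302 − 279.8 = 22.2 mOsm/kg

22.2 mOsm/kg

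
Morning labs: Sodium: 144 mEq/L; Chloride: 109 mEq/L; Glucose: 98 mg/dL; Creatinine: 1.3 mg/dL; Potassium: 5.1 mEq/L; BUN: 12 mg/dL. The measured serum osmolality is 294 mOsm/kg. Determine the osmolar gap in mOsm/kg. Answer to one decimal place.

-3.7 mOsm/kg

Calculated osmolality = 2·Na + glucose/18 + BUN/2.8
= 2·144 + 98/18 + 12/2.8
= 288 + 5.44 + 4.29
= 297.73 mOsm/kg ≈ 297.7 mOsm/kg
Osmolar gap = measured − calculated = 294 − 297.7 = -3.7 mOsm/kg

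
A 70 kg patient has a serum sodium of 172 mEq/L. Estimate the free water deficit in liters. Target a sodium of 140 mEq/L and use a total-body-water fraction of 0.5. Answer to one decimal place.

TBW = 0.5 · 70 = 35 L
Free water deficit = TBW · (Na/140 − 1)
= 35 · (172/140 − 1)
= 35 · 0.2286
= 8 L

8.0 L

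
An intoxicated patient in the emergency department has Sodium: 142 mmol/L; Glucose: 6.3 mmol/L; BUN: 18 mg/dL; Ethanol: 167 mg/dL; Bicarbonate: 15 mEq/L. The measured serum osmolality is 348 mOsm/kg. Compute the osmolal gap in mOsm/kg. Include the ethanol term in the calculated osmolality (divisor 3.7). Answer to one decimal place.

6.1 mOsm/kg

Calculated osmolality = 2·Na + glucose + BUN/2.8 + ethanol/3.7
= 2·142 + 6.3 + 18/2.8 + 167/3.7
= 284 + 6.30 + 6.43 + 45.14
= 341.87 mOsm/kg ≈ 341.9 mOsm/kg
Osmolar gap = measured − calculated = 348 − 341.9 = 6.1 mOsm/kg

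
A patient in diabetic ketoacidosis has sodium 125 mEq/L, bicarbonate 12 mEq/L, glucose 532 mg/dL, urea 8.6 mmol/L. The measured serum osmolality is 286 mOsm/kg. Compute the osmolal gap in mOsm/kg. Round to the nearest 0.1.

-2.2 mOsm/kg

Calculated osmolality = 2·Na + glucose/18 + urea
= 2·125 + 532/18 + 8.6
= 250 + 29.56 + 8.60
= 288.16 mOsm/kg ≈ 288.2 mOsm/kg
Osmolar gap = measured − calculated = 286 − 288.2 = -2.2 mOsm/kg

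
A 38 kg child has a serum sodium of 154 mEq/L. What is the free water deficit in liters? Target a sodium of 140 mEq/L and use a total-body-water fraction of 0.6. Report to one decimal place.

2.3 L

TBW = 0.6 · 38 = 22.8 L
Free water deficit = TBW · (Na/140 − 1)
= 22.8 · (154/140 − 1)
= 22.8 · 0.1
= 2.28 L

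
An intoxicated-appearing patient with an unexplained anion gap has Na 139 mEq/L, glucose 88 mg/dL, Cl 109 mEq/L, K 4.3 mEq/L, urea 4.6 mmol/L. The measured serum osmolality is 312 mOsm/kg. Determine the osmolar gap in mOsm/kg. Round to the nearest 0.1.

24.5 mOsm/kg

Calculated osmolality = 2·Na + glucose/18 + urea
= 2·139 + 88/18 + 4.6
= 278 + 4.89 + 4.60
= 287.49 mOsm/kg ≈ 287.5 mOsm/kg
Osmolar gap = measured − calculated = 312 − 287.5 = 24.5 mOsm/kg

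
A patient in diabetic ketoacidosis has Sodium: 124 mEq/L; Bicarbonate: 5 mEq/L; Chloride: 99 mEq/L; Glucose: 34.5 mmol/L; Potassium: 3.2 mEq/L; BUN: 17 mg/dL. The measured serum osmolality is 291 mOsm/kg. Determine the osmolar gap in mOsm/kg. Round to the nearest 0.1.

Calculated osmolality = 2·Na + glucose + BUN/2.8
= 2·124 + 34.5 + 17/2.8
= 248 + 34.50 + 6.07
= 288.57 mOsm/kg ≈ 288.6 mOsm/kg
Osmolar gap = measured − calculated = 291 − 288.6 = 2.4 mOsm/kg

2.4 mOsm/kg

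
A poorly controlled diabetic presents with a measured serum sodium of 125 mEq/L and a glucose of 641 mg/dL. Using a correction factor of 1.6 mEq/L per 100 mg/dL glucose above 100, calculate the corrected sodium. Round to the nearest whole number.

Corrected Na = measured Na + 1.6 · (glucose − 100)/100
= 125 + 1.6 · (641 − 100)/100
= 125 + 8.7
= 133.7 mEq/L

134 mEq/L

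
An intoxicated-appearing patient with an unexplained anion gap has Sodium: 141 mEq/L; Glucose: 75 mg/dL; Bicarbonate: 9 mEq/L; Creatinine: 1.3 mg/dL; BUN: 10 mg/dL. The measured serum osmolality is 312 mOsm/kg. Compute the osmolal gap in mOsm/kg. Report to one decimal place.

Calculated osmolality = 2·Na + glucose/18 + BUN/2.8
= 2·141 + 75/18 + 10/2.8
= 282 + 4.17 + 3.57
= 289.74 mOsm/kg ≈ 289.7 mOsm/kg
Osmolar gap = measured − calculated = 312 − 289.7 = 22.3 mOsm/kg

22.3 mOsm/kg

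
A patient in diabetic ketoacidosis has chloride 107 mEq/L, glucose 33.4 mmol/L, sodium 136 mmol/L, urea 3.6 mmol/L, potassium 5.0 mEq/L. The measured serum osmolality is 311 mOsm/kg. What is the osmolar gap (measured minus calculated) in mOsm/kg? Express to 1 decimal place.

Calculated osmolality = 2·Na + glucose + urea
= 2·136 + 33.4 + 3.6
= 272 + 33.40 + 3.60
= 309 mOsm/kg ≈ 309.0 mOsm/kg
Osmolar gap = measured − calculated = 311 − 309.0 = 2.0 mOsm/kg

2.0 mOsm/kg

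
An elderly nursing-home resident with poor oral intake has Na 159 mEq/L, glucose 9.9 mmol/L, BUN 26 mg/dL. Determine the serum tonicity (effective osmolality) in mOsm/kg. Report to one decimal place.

327.9 mOsm/kg

Effective osmolality excludes urea (freely permeant across cell membranes):
2·Na + glucose
= 2·159 + 9.9
= 318 + 9.9
= 327.9 mOsm/kg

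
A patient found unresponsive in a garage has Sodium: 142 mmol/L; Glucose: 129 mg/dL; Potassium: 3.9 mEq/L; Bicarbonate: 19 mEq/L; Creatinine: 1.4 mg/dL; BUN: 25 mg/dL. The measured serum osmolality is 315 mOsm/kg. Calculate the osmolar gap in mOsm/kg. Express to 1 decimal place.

14.9 mOsm/kg

Calculated osmolality = 2·Na + glucose/18 + BUN/2.8
= 2·142 + 129/18 + 25/2.8
= 284 + 7.17 + 8.93
= 300.1 mOsm/kg ≈ 300.1 mOsm/kg
Osmolar gap = measured − calculated = 315 − 300.1 = 14.9 mOsm/kg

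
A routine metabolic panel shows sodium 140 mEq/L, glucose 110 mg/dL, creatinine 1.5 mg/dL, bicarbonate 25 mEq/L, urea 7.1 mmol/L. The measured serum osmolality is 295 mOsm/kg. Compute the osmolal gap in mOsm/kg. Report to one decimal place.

Calculated osmolality = 2·Na + glucose/18 + urea
= 2·140 + 110/18 + 7.1
= 280 + 6.11 + 7.10
= 293.21 mOsm/kg ≈ 293.2 mOsm/kg
Osmolar gap = measured − calculated = 295 − 293.2 = 1.8 mOsm/kg

1.8 mOsm/kg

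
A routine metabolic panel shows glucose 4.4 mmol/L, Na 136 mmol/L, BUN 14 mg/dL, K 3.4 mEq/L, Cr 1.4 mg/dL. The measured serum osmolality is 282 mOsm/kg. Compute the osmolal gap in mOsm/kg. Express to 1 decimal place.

0.6 mOsm/kg

Calculated osmolality = 2·Na + glucose + BUN/2.8
= 2·136 + 4.4 + 14/2.8
= 272 + 4.40 + 5
= 281.4 mOsm/kg ≈ 281.4 mOsm/kg
Osmolar gap = measured − calculated = 282 − 281.4 = 0.6 mOsm/kg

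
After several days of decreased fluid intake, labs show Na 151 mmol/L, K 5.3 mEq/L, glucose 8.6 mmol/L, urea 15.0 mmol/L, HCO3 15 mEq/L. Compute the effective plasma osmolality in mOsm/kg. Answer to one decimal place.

310.6 mOsm/kg

Effective osmolality excludes urea (freely permeant across cell membranes):
2·Na + glucose
= 2·151 + 8.6
= 302 + 8.6
= 310.6 mOsm/kg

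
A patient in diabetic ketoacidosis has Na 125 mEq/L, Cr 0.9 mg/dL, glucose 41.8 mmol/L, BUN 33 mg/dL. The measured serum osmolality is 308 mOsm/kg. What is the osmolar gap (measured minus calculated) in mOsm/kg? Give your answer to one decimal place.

4.4 mOsm/kg

Calculated osmolality = 2·Na + glucose + BUN/2.8
= 2·125 + 41.8 + 33/2.8
= 250 + 41.80 + 11.79
= 303.59 mOsm/kg ≈ 303.6 mOsm/kg
Osmolar gap = measured − calculated = 308 − 303.6 = 4.4 mOsm/kg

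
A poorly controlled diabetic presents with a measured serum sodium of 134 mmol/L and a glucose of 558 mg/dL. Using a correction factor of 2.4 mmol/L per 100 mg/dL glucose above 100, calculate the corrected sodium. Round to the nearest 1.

145 mmol/L

Corrected Na = measured Na + 2.4 · (glucose − 100)/100
= 134 + 2.4 · (558 − 100)/100
= 134 + 11
= 145 mmol/L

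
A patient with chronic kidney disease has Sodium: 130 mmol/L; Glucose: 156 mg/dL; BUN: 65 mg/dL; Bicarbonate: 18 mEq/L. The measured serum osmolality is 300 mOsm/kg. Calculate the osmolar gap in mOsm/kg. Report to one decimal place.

8.1 mOsm/kg

Calculated osmolality = 2·Na + glucose/18 + BUN/2.8
= 2·130 + 156/18 + 65/2.8
= 260 + 8.67 + 23.21
= 291.88 mOsm/kg ≈ 291.9 mOsm/kg
Osmolar gap = measured − calculated = 300 − 291.9 = 8.1 mOsm/kg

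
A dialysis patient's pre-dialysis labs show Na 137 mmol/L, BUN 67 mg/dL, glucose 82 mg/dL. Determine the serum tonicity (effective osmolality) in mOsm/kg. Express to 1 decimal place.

Effective osmolality excludes urea (freely permeant across cell membranes):
2·Na + glucose/18
= 2·137 + 82/18
= 274 + 4.56
= 278.56 mOsm/kg

278.6 mOsm/kg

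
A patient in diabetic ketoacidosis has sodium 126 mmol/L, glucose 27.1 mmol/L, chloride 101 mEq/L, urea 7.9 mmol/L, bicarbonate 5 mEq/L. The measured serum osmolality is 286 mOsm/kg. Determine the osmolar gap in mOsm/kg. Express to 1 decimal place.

-1.0 mOsm/kg

Calculated osmolality = 2·Na + glucose + urea
= 2·126 + 27.1 + 7.9
= 252 + 27.10 + 7.90
= 287 mOsm/kg ≈ 287.0 mOsm/kg
Osmolar gap = measured − calculated = 286 − 287.0 = -1.0 mOsm/kg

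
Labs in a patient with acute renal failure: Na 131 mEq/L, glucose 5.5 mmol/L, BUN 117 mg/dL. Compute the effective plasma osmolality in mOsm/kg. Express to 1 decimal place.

267.5 mOsm/kg

Effective osmolality excludes urea (freely permeant across cell membranes):
2·Na + glucose
= 2·131 + 5.5
= 262 + 5.5
= 267.5 mOsm/kg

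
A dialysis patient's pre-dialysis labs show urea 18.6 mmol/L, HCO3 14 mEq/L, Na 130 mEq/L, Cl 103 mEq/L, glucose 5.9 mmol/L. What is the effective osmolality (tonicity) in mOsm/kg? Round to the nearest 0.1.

Effective osmolality excludes urea (freely permeant across cell membranes):
2·Na + glucose
= 2·130 + 5.9
= 260 + 5.9
= 265.9 mOsm/kg

265.9 mOsm/kg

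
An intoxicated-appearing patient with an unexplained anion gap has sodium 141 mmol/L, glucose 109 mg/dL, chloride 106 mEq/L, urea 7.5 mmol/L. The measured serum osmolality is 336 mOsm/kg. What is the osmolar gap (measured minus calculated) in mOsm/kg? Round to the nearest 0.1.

Calculated osmolality = 2·Na + glucose/18 + urea
= 2·141 + 109/18 + 7.5
= 282 + 6.06 + 7.50
= 295.56 mOsm/kg ≈ 295.6 mOsm/kg
Osmolar gap = measured − calculated = 336 − 295.6 = 40.4 mOsm/kg

40.4 mOsm/kg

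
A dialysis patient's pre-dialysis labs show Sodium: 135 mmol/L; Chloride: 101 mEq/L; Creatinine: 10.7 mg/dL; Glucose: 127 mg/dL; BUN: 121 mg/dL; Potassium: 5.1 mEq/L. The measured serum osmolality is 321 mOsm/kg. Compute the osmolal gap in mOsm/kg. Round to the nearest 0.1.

Calculated osmolality = 2·Na + glucose/18 + BUN/2.8
= 2·135 + 127/18 + 121/2.8
= 270 + 7.06 + 43.21
= 320.27 mOsm/kg ≈ 320.3 mOsm/kg
Osmolar gap = measured − calculated = 321 − 320.3 = 0.7 mOsm/kg

0.7 mOsm/kg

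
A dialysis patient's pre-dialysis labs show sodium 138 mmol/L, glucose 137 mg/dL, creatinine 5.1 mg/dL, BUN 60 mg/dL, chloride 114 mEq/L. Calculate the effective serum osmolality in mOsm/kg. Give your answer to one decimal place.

283.6 mOsm/kg

Effective osmolality excludes urea (freely permeant across cell membranes):
2·Na + glucose/18
= 2·138 + 137/18
= 276 + 7.61
= 283.61 mOsm/kg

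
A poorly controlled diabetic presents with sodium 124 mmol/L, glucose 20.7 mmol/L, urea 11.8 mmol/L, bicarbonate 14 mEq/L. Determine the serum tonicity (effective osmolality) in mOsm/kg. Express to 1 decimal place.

268.7 mOsm/kg

Effective osmolality excludes urea (freely permeant across cell membranes):
2·Na + glucose
= 2·124 + 20.7
= 248 + 20.7
= 268.7 mOsm/kg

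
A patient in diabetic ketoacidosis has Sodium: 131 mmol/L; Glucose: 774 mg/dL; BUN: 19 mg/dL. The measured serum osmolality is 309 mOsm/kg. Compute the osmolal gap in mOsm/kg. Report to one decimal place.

-2.8 mOsm/kg

Calculated osmolality = 2·Na + glucose/18 + BUN/2.8
= 2·131 + 774/18 + 19/2.8
= 262 + 43 + 6.79
= 311.79 mOsm/kg ≈ 311.8 mOsm/kg
Osmolar gap = measured − calculated = 309 − 311.8 = -2.8 mOsm/kg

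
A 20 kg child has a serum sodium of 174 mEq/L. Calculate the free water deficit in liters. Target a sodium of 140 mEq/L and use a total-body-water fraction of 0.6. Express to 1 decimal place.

2.9 L

TBW = 0.6 · 20 = 12 L
Free water deficit = TBW · (Na/140 − 1)
= 12 · (174/140 − 1)
= 12 · 0.2429
= 2.91 L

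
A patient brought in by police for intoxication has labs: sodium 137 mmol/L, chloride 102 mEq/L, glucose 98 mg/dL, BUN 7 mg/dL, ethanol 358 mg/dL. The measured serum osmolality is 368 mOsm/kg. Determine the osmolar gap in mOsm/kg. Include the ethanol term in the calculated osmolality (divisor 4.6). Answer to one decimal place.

8.2 mOsm/kg

Calculated osmolality = 2·Na + glucose/18 + BUN/2.8 + ethanol/4.6
= 2·137 + 98/18 + 7/2.8 + 358/4.6
= 274 + 5.44 + 2.50 + 77.83
= 359.77 mOsm/kg ≈ 359.8 mOsm/kg
Osmolar gap = measured − calculated = 368 − 359.8 = 8.2 mOsm/kg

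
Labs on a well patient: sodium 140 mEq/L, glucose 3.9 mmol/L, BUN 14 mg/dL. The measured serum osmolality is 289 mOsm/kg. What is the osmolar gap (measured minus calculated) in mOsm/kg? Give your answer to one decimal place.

0.1 mOsm/kg

Calculated osmolality = 2·Na + glucose + BUN/2.8
= 2·140 + 3.9 + 14/2.8
= 280 + 3.90 + 5
= 288.9 mOsm/kg ≈ 288.9 mOsm/kg
Osmolar gap = measured − calculated = 289 − 288.9 = 0.1 mOsm/kg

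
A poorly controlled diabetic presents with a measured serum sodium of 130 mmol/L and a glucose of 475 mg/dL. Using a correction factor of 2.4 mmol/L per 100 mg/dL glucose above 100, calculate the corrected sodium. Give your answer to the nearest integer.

139 mmol/L

Corrected Na = measured Na + 2.4 · (glucose − 100)/100
= 130 + 2.4 · (475 − 100)/100
= 130 + 9
= 139 mmol/L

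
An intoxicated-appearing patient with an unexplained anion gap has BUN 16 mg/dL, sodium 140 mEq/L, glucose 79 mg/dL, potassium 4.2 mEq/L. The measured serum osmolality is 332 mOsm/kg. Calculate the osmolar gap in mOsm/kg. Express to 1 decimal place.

Calculated osmolality = 2·Na + glucose/18 + BUN/2.8
= 2·140 + 79/18 + 16/2.8
= 280 + 4.39 + 5.71
= 290.1 mOsm/kg ≈ 290.1 mOsm/kg
Osmolar gap = measured − calculated = 332 − 290.1 = 41.9 mOsm/kg

41.9 mOsm/kg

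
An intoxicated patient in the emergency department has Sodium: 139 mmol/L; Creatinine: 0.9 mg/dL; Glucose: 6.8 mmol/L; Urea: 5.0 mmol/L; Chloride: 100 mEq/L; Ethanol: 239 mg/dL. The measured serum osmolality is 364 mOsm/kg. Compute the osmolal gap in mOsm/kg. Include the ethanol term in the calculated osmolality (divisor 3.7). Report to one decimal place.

9.6 mOsm/kg

Calculated osmolality = 2·Na + glucose + urea + ethanol/3.7
= 2·139 + 6.8 + 5 + 239/3.7
= 278 + 6.80 + 5 + 64.59
= 354.39 mOsm/kg ≈ 354.4 mOsm/kg
Osmolar gap = measured − calculated = 364 − 354.4 = 9.6 mOsm/kg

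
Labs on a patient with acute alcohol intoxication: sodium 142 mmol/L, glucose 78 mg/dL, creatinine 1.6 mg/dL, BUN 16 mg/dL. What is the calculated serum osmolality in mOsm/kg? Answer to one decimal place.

Calculated osmolality = 2·Na + glucose/18 + BUN/2.8
= 2·142 + 78/18 + 16/2.8
= 284 + 4.33 + 5.71
= 294.04 mOsm/kg

294.0 mOsm/kg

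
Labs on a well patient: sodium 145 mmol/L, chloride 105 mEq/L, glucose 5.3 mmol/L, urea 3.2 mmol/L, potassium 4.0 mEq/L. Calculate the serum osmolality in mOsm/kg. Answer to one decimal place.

Calculated osmolality = 2·Na + glucose + urea
= 2·145 + 5.3 + 3.2
= 290 + 5.30 + 3.20
= 298.5 mOsm/kg

298.5 mOsm/kg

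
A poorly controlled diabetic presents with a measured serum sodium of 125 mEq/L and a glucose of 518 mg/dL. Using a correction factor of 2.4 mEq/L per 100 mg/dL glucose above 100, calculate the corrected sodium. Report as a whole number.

135 mEq/L

Corrected Na = measured Na + 2.4 · (glucose − 100)/100
= 125 + 2.4 · (518 − 100)/100
= 125 + 10
= 135 mEq/L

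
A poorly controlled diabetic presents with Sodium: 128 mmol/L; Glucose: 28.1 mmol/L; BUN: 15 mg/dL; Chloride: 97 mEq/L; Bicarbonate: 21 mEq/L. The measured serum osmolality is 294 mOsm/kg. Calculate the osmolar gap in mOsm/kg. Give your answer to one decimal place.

4.5 mOsm/kg

Calculated osmolality = 2·Na + glucose + BUN/2.8
= 2·128 + 28.1 + 15/2.8
= 256 + 28.10 + 5.36
= 289.46 mOsm/kg ≈ 289.5 mOsm/kg
Osmolar gap = measured − calculated = 294 − 289.5 = 4.5 mOsm/kg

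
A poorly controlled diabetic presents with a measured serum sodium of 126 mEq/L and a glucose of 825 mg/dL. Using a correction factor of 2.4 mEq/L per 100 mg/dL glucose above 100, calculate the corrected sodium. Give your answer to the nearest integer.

143 mEq/L

Corrected Na = measured Na + 2.4 · (glucose − 100)/100
= 126 + 2.4 · (825 − 100)/100
= 126 + 17.4
= 143.4 mEq/L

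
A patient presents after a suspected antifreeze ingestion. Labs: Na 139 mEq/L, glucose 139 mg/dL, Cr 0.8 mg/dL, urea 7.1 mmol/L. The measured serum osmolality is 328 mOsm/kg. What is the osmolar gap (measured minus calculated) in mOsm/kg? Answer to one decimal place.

Calculated osmolality = 2·Na + glucose/18 + urea
= 2·139 + 139/18 + 7.1
= 278 + 7.72 + 7.10
= 292.82 mOsm/kg ≈ 292.8 mOsm/kg
Osmolar gap = measured − calculated = 328 − 292.8 = 35.2 mOsm/kg

35.2 mOsm/kg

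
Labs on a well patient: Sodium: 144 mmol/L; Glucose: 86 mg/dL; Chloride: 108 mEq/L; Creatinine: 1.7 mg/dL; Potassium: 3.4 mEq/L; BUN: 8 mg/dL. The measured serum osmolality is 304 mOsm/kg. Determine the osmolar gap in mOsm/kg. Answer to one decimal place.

8.4 mOsm/kg

Calculated osmolality = 2·Na + glucose/18 + BUN/2.8
= 2·144 + 86/18 + 8/2.8
= 288 + 4.78 + 2.86
= 295.64 mOsm/kg ≈ 295.6 mOsm/kg
Osmolar gap = measured − calculated = 304 − 295.6 = 8.4 mOsm/kg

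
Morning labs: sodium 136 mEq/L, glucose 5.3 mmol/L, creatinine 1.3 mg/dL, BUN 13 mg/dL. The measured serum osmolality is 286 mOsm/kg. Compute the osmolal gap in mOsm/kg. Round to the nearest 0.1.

Calculated osmolality = 2·Na + glucose + BUN/2.8
= 2·136 + 5.3 + 13/2.8
= 272 + 5.30 + 4.64
= 281.94 mOsm/kg ≈ 281.9 mOsm/kg
Osmolar gap = measured − calculated = 286 − 281.9 = 4.1 mOsm/kg

4.1 mOsm/kg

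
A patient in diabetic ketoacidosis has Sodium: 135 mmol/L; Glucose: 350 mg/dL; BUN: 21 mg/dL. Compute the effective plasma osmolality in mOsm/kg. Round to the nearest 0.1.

289.4 mOsm/kg

Effective osmolality excludes urea (freely permeant across cell membranes):
2·Na + glucose/18
= 2·135 + 350/18
= 270 + 19.44
= 289.44 mOsm/kg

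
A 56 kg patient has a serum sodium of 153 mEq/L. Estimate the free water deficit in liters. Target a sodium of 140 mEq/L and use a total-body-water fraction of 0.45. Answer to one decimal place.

2.3 L

TBW = 0.45 · 56 = 25.2 L
Free water deficit = TBW · (Na/140 − 1)
= 25.2 · (153/140 − 1)
= 25.2 · 0.0929
= 2.34 L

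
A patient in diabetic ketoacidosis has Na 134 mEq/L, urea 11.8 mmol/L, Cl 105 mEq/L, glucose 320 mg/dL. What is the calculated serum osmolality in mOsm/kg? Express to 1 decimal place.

Calculated osmolality = 2·Na + glucose/18 + urea
= 2·134 + 320/18 + 11.8
= 268 + 17.78 + 11.80
= 297.58 mOsm/kg

297.6 mOsm/kg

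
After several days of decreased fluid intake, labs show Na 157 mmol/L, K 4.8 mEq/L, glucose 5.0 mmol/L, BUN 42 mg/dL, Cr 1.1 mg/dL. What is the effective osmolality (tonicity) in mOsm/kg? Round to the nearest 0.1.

Effective osmolality excludes urea (freely permeant across cell membranes):
2·Na + glucose
= 2·157 + 5
= 314 + 5
= 319 mOsm/kg

319.0 mOsm/kg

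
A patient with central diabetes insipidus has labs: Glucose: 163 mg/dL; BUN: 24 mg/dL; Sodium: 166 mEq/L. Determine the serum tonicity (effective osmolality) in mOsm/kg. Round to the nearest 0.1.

Effective osmolality excludes urea (freely permeant across cell membranes):
2·Na + glucose/18
= 2·166 + 163/18
= 332 + 9.06
= 341.06 mOsm/kg

341.1 mOsm/kg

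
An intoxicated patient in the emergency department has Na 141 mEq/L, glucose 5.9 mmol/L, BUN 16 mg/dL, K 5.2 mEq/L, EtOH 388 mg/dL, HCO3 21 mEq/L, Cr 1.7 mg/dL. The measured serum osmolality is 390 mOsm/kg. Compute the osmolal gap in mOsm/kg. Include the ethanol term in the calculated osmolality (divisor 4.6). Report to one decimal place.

12.0 mOsm/kg

Calculated osmolality = 2·Na + glucose + BUN/2.8 + ethanol/4.6
= 2·141 + 5.9 + 16/2.8 + 388/4.6
= 282 + 5.90 + 5.71 + 84.35
= 377.96 mOsm/kg ≈ 378.0 mOsm/kg
Osmolar gap = measured − calculated = 390 − 378.0 = 12.0 mOsm/kg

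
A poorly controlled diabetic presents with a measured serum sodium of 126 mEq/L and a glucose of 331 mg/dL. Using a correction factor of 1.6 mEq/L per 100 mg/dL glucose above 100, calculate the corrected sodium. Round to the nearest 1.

Corrected Na = measured Na + 1.6 · (glucose − 100)/100
= 126 + 1.6 · (331 − 100)/100
= 126 + 3.7
= 129.7 mEq/L

130 mEq/L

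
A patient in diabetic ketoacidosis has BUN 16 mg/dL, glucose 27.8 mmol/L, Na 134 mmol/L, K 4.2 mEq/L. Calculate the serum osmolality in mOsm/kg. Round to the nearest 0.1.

Calculated osmolality = 2·Na + glucose + BUN/2.8
= 2·134 + 27.8 + 16/2.8
= 268 + 27.80 + 5.71
= 301.51 mOsm/kg

301.5 mOsm/kg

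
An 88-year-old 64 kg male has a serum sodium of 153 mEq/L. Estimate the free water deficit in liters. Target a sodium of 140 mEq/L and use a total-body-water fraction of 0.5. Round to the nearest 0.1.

3.0 L

TBW = 0.5 · 64 = 32 L
Free water deficit = TBW · (Na/140 − 1)
= 32 · (153/140 − 1)
= 32 · 0.0929
= 2.97 L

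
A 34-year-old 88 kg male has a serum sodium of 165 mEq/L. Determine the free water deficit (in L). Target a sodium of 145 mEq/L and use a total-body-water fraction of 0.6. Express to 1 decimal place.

TBW = 0.6 · 88 = 52.8 L
Free water deficit = TBW · (Na/145 − 1)
= 52.8 · (165/145 − 1)
= 52.8 · 0.1379
= 7.28 L

7.3 L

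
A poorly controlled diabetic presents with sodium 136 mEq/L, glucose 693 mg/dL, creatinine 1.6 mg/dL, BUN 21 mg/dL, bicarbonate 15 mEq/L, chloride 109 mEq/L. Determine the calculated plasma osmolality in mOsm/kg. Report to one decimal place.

318.0 mOsm/kg

Calculated osmolality = 2·Na + glucose/18 + BUN/2.8
= 2·136 + 693/18 + 21/2.8
= 272 + 38.50 + 7.50
= 318 mOsm/kg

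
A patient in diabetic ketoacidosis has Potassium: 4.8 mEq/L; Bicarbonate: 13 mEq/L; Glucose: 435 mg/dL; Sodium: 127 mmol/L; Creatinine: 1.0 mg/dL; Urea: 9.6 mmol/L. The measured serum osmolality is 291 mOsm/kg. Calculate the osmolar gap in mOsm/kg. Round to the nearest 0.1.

Calculated osmolality = 2·Na + glucose/18 + urea
= 2·127 + 435/18 + 9.6
= 254 + 24.17 + 9.60
= 287.77 mOsm/kg ≈ 287.8 mOsm/kg
Osmolar gap = measured − calculated = 291 − 287.8 = 3.2 mOsm/kg

3.2 mOsm/kg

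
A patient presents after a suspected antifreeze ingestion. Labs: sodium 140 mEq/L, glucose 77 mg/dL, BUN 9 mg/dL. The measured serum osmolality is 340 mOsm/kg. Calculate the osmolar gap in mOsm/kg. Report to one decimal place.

Calculated osmolality = 2·Na + glucose/18 + BUN/2.8
= 2·140 + 77/18 + 9/2.8
= 280 + 4.28 + 3.21
= 287.49 mOsm/kg ≈ 287.5 mOsm/kg
Osmolar gap = measured − calculated = 340 − 287.5 = 52.5 mOsm/kg

52.5 mOsm/kg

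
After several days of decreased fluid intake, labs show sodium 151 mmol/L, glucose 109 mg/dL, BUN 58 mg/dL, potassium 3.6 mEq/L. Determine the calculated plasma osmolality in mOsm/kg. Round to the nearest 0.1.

Calculated osmolality = 2·Na + glucose/18 + BUN/2.8
= 2·151 + 109/18 + 58/2.8
= 302 + 6.06 + 20.71
= 328.77 mOsm/kg

328.8 mOsm/kg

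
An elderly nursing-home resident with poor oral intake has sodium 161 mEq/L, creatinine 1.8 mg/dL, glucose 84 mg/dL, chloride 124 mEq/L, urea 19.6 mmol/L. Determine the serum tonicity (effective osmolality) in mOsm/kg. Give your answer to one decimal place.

326.7 mOsm/kg

Effective osmolality excludes urea (freely permeant across cell membranes):
2·Na + glucose/18
= 2·161 + 84/18
= 322 + 4.67
= 326.67 mOsm/kg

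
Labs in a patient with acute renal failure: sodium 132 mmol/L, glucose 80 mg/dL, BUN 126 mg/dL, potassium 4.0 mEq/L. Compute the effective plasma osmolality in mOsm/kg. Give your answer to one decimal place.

Effective osmolality excludes urea (freely permeant across cell membranes):
2·Na + glucose/18
= 2·132 + 80/18
= 264 + 4.44
= 268.44 mOsm/kg

268.4 mOsm/kg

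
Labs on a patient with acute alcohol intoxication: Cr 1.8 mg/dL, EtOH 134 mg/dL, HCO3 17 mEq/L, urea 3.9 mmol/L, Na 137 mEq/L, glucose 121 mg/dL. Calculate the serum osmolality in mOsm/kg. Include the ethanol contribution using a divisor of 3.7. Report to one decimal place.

320.8 mOsm/kg

Calculated osmolality = 2·Na + glucose/18 + urea + ethanol/3.7
= 2·137 + 121/18 + 3.9 + 134/3.7
= 274 + 6.72 + 3.90 + 36.22
= 320.84 mOsm/kg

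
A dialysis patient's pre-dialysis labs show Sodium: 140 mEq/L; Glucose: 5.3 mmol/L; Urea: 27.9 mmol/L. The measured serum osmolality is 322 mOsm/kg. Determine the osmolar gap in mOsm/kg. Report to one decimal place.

8.8 mOsm/kg

Calculated osmolality = 2·Na + glucose + urea
= 2·140 + 5.3 + 27.9
= 280 + 5.30 + 27.90
= 313.2 mOsm/kg ≈ 313.2 mOsm/kg
Osmolar gap = measured − calculated = 322 − 313.2 = 8.8 mOsm/kg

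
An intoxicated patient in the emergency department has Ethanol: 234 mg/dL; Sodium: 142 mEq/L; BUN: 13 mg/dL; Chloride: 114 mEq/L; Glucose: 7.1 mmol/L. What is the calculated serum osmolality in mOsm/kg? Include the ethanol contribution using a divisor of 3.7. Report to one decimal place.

359.0 mOsm/kg

Calculated osmolality = 2·Na + glucose + BUN/2.8 + ethanol/3.7
= 2·142 + 7.1 + 13/2.8 + 234/3.7
= 284 + 7.10 + 4.64 + 63.24
= 358.98 mOsm/kg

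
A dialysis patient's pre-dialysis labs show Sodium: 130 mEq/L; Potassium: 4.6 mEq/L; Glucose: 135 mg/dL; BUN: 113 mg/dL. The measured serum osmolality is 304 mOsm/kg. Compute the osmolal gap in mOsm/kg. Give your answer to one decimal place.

Calculated osmolality = 2·Na + glucose/18 + BUN/2.8
= 2·130 + 135/18 + 113/2.8
= 260 + 7.50 + 40.36
= 307.86 mOsm/kg ≈ 307.9 mOsm/kg
Osmolar gap = measured − calculated = 304 − 307.9 = -3.9 mOsm/kg

-3.9 mOsm/kg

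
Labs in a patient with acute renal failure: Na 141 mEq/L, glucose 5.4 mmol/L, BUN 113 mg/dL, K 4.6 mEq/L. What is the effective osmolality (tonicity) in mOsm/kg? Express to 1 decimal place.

Effective osmolality excludes urea (freely permeant across cell membranes):
2·Na + glucose
= 2·141 + 5.4
= 282 + 5.4
= 287.4 mOsm/kg

287.4 mOsm/kg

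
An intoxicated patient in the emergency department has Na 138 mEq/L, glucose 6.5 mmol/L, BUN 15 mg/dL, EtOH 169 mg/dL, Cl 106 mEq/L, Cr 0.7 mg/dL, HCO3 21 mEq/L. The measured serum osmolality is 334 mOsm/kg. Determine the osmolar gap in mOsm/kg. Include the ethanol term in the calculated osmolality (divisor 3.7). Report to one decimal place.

Calculated osmolality = 2·Na + glucose + BUN/2.8 + ethanol/3.7
= 2·138 + 6.5 + 15/2.8 + 169/3.7
= 276 + 6.50 + 5.36 + 45.68
= 333.54 mOsm/kg ≈ 333.5 mOsm/kg
Osmolar gap = measured − calculated = 334 − 333.5 = 0.5 mOsm/kg

0.5 mOsm/kg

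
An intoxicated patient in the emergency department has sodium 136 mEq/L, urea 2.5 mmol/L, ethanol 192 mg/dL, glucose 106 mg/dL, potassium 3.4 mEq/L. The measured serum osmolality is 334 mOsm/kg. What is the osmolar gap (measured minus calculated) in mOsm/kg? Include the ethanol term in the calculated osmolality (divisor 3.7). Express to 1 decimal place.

1.7 mOsm/kg

Calculated osmolality = 2·Na + glucose/18 + urea + ethanol/3.7
= 2·136 + 106/18 + 2.5 + 192/3.7
= 272 + 5.89 + 2.50 + 51.89
= 332.28 mOsm/kg ≈ 332.3 mOsm/kg
Osmolar gap = measured − calculated = 334 − 332.3 = 1.7 mOsm/kg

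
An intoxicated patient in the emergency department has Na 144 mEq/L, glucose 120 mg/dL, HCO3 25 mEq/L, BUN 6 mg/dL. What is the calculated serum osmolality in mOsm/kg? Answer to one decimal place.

296.8 mOsm/kg

Calculated osmolality = 2·Na + glucose/18 + BUN/2.8
= 2·144 + 120/18 + 6/2.8
= 288 + 6.67 + 2.14
= 296.81 mOsm/kg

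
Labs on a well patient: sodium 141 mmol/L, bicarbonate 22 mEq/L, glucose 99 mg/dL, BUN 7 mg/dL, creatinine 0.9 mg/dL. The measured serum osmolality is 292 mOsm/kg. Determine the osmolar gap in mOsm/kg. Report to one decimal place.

2.0 mOsm/kg

Calculated osmolality = 2·Na + glucose/18 + BUN/2.8
= 2·141 + 99/18 + 7/2.8
= 282 + 5.50 + 2.50
= 290 mOsm/kg ≈ 290.0 mOsm/kg
Osmolar gap = measured − calculated = 292 − 290.0 = 2.0 mOsm/kg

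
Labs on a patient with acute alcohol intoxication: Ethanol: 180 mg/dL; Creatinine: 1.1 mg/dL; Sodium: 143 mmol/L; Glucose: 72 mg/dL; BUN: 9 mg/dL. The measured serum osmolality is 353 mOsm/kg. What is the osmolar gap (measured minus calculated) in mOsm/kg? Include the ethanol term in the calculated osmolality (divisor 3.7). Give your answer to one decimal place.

Calculated osmolality = 2·Na + glucose/18 + BUN/2.8 + ethanol/3.7
= 2·143 + 72/18 + 9/2.8 + 180/3.7
= 286 + 4 + 3.21 + 48.65
= 341.86 mOsm/kg ≈ 341.9 mOsm/kg
Osmolar gap = measured − calculated = 353 − 341.9 = 11.1 mOsm/kg

11.1 mOsm/kg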